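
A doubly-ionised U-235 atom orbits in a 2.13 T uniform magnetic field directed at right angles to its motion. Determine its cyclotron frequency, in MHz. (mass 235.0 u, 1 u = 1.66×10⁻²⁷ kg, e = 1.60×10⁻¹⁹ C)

f ≈ 0.278 MHz

f = qB/(2πm) = (2×1.60×10^-19)(2.13) / [2π(3.90×10^-25)] = 2.78×10^5 Hz.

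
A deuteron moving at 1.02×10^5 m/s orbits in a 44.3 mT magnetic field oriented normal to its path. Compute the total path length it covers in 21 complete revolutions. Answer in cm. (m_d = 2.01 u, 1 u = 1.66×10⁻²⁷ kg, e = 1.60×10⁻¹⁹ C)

r = mv/(qB) = 0.0480 m, so one revolution covers 2πr = 0.302 m.
In 21 revolutions: L = 21·2πr = 6.34 m.

L ≈ 634 cm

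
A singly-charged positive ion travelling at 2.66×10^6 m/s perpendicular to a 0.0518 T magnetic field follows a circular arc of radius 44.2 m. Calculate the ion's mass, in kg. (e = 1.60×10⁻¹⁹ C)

m ≈ 1.38×10^-25 kg

qvB = mv²/r ⇒ m = qBr/v.
m = (1×1.60×10^-19)(0.0518)(44.2) / (2.66×10^6) = 1.38×10^-25 kg.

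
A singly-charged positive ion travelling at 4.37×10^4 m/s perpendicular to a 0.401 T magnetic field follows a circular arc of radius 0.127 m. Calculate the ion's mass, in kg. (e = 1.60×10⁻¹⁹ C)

qvB = mv²/r ⇒ m = qBr/v.
m = (1×1.60×10^-19)(0.401)(0.127) / (4.37×10^4) = 1.86×10^-25 kg.

m ≈ 1.86×10^-25 kg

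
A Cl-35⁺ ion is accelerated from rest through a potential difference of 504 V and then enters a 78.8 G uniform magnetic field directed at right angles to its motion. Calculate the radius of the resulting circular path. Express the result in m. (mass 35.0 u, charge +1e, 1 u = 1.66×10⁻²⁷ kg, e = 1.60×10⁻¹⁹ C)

r ≈ 2.43 m

The kinetic energy gained is K = qV = (1×1.60×10^-19)(504) = 8.06×10^-17 J.
v = √(2K/m) = 5.27×10^4 m/s.
r = mv/(qB) = (5.81×10^-26)(5.27×10^4) / [(1×1.60×10^-19)(7.88×10^-3)] = 2.43 m.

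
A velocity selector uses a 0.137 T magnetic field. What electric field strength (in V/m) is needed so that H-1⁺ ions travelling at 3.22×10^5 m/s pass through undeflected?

qE = qvB ⇒ E = vB = (3.22×10^5)(0.137) = 4.41×10^4 V/m.

E ≈ 4.41×10^4 V/m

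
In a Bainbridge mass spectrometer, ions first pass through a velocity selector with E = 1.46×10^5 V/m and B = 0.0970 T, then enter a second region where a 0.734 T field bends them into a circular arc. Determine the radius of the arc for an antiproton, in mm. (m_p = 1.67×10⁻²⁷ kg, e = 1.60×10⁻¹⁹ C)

r ≈ 21.4 mm

The selector passes v = E/B = 1.46×10^5/0.0970 = 1.51×10^6 m/s.
In the deflection region, r = mv/(qB₂) = (1.67×10^-27)(1.51×10^6) / [(1×1.60×10^-19)(0.734)] = 0.0214 m.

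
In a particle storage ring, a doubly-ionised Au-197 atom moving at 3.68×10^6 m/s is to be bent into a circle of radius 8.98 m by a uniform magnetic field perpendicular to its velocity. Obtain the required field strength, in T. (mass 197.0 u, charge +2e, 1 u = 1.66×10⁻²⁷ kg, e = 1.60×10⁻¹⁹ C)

qvB = mv²/r gives B = mv/(qr).
B = (3.27×10^-25)(3.68×10^6) / [(2×1.60×10^-19)(8.98)] = 0.419 T.

B ≈ 0.419 T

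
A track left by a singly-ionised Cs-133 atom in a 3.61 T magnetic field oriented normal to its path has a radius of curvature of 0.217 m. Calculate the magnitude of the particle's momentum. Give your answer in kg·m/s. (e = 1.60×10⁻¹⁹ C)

p ≈ 1.25×10^-19 kg·m/s

Since qvB = mv²/r, the momentum p = mv = qBr.
p = (1×1.60×10^-19)(3.61)(0.217) = 1.25×10^-19 kg·m/s.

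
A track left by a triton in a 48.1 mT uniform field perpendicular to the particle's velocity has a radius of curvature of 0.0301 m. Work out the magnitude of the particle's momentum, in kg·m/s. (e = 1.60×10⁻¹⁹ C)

p ≈ 2.32×10^-22 kg·m/s

Since qvB = mv²/r, the momentum p = mv = qBr.
p = (1×1.60×10^-19)(0.0481)(0.0301) = 2.32×10^-22 kg·m/s.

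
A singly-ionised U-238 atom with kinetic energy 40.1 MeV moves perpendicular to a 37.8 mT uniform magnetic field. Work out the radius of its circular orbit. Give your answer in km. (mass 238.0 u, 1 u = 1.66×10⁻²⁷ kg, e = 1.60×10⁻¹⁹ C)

r ≈ 0.372 km

Convert the energy: K = 40.1 MeV = 6.42×10^-12 J.
v = √(2K/m) = √(2·6.42×10^-12/3.95×10^-25) = 5.70×10^6 m/s.
r = mv/(qB) = (3.95×10^-25)(5.70×10^6) / [(1×1.60×10^-19)(0.0378)] = 372 m.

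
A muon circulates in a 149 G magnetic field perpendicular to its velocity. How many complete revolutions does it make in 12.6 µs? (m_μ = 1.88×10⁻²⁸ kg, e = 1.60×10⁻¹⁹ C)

N = 25

T = 2πm/(qB) = 2π(1.88×10^-28) / [(1×1.60×10^-19)(0.0149)] = 4.9549×10^-7 s.
N = t/T = 1.26×10^-5 / 4.9549×10^-7 ≈ 25.43, so 25 complete revolutions.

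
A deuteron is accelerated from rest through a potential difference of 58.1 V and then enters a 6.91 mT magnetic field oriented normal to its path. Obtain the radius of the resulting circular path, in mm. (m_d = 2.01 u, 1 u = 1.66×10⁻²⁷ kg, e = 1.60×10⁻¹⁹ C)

The kinetic energy gained is K = qV = (1×1.60×10^-19)(58.1) = 9.30×10^-18 J.
v = √(2K/m) = 7.46×10^4 m/s.
r = mv/(qB) = (3.34×10^-27)(7.46×10^4) / [(1×1.60×10^-19)(6.91×10^-3)] = 0.225 m.

r ≈ 225 mm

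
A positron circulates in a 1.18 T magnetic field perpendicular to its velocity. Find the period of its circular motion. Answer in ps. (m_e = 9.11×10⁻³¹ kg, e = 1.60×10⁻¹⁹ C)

The cyclotron period is independent of speed: T = 2πm/(qB).
T = 2π(9.11×10^-31) / [(1×1.60×10^-19)(1.18)] = 3.03×10^-11 s.

T ≈ 30.3 ps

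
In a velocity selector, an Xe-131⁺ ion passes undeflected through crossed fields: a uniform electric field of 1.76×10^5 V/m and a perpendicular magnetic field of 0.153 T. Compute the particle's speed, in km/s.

For zero net force, qE = qvB, so v = E/B.
v = (1.76×10^5) / (0.153) = 1.15×10^6 m/s.

v ≈ 1150 km/s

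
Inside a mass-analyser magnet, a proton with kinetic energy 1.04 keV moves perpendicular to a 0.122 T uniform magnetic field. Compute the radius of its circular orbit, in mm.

r ≈ 38.2 mm

Convert the energy: K = 1.04 keV = 1.66×10^-16 J.
v = √(2K/m) = √(2·1.66×10^-16/1.67×10^-27) = 4.46×10^5 m/s.
r = mv/(qB) = (1.67×10^-27)(4.46×10^5) / [(1×1.60×10^-19)(0.122)] = 0.0382 m.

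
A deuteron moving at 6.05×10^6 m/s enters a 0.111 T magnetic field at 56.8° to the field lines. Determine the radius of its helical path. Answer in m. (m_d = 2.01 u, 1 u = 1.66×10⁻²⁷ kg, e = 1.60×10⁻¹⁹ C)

Only the perpendicular component v⊥ = v sin56.8° = 5.06×10^6 m/s is bent by the field.
r = m v⊥ /(qB) = (3.34×10^-27)(5.06×10^6) / [(1×1.60×10^-19)(0.111)] = 0.951 m.

r ≈ 0.951 m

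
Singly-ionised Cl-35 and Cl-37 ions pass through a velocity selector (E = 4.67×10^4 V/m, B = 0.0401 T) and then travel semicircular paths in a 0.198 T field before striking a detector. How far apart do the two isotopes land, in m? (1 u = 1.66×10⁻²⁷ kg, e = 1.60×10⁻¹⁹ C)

Δd ≈ 0.244 m

Both emerge at v = E/B₁ = 1.16×10^6 m/s.
r = mv/(qB₂), so r₁ = 2.136 m and r₂ = 2.258 m, giving Δr = 0.122 m.
After a semicircle each ion lands a diameter 2r from the entry slit, so the separation is 2Δr = 0.244 m.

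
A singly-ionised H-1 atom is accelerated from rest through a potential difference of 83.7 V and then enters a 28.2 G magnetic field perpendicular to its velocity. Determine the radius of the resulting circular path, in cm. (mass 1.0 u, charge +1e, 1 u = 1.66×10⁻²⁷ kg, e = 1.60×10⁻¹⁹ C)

The kinetic energy gained is K = qV = (1×1.60×10^-19)(83.7) = 1.34×10^-17 J.
v = √(2K/m) = 1.27×10^5 m/s.
r = mv/(qB) = (1.66×10^-27)(1.27×10^5) / [(1×1.60×10^-19)(2.82×10^-3)] = 0.467 m.

r ≈ 46.7 cm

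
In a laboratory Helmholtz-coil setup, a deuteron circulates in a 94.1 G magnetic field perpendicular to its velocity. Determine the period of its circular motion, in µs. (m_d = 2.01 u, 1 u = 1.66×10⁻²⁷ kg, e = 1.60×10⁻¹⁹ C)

T ≈ 13.9 µs

The cyclotron period is independent of speed: T = 2πm/(qB).
T = 2π(3.34×10^-27) / [(1×1.60×10^-19)(9.41×10^-3)] = 1.39×10^-5 s.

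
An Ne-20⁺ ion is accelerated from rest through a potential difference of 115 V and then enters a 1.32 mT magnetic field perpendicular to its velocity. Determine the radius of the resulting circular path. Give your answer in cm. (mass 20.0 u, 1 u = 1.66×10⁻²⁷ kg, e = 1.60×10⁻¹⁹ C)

r ≈ 523 cm

The kinetic energy gained is K = qV = (1×1.60×10^-19)(115) = 1.84×10^-17 J.
v = √(2K/m) = 3.33×10^4 m/s.
r = mv/(qB) = (3.32×10^-26)(3.33×10^4) / [(1×1.60×10^-19)(1.32×10^-3)] = 5.23 m.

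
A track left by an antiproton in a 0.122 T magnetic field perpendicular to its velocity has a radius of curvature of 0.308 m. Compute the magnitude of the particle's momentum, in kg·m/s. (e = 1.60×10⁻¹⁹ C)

Since qvB = mv²/r, the momentum p = mv = qBr.
p = (1×1.60×10^-19)(0.122)(0.308) = 6.01×10^-21 kg·m/s.

p ≈ 6.01×10^-21 kg·m/s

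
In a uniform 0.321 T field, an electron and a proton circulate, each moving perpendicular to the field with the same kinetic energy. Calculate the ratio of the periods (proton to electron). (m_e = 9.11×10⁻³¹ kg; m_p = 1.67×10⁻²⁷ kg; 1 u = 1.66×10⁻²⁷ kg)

T = 2πm/(qB) is independent of speed, so T₂/T₁ = (m₂/q₂)/(m₁/q₁).
T_{proton}/T_{electron} = (1.67×10^-27/1e) / (9.11×10^-31/1e) = 1830.

ratio ≈ 1830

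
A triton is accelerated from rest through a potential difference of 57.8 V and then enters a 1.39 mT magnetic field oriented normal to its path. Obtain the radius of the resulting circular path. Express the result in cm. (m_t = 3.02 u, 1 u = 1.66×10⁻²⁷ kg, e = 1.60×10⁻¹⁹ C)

r ≈ 137 cm

The kinetic energy gained is K = qV = (1×1.60×10^-19)(57.8) = 9.25×10^-18 J.
v = √(2K/m) = 6.07×10^4 m/s.
r = mv/(qB) = (5.01×10^-27)(6.07×10^4) / [(1×1.60×10^-19)(1.39×10^-3)] = 1.37 m.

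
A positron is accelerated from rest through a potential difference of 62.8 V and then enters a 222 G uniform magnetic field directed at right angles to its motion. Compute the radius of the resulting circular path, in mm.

The kinetic energy gained is K = qV = (1×1.60×10^-19)(62.8) = 1.00×10^-17 J.
v = √(2K/m) = 4.70×10^6 m/s.
r = mv/(qB) = (9.11×10^-31)(4.70×10^6) / [(1×1.60×10^-19)(0.0222)] = 1.20×10^-3 m.

r ≈ 1.20 mm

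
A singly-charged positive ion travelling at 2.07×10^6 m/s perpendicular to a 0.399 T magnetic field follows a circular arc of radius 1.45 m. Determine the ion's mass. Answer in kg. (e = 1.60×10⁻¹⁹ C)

qvB = mv²/r ⇒ m = qBr/v.
m = (1×1.60×10^-19)(0.399)(1.45) / (2.07×10^6) = 4.47×10^-26 kg.

m ≈ 4.47×10^-26 kg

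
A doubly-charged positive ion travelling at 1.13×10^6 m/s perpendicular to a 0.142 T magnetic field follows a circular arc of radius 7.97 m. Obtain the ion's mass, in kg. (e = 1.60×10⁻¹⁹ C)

m ≈ 3.20×10^-25 kg

qvB = mv²/r ⇒ m = qBr/v.
m = (2×1.60×10^-19)(0.142)(7.97) / (1.13×10^6) = 3.20×10^-25 kg.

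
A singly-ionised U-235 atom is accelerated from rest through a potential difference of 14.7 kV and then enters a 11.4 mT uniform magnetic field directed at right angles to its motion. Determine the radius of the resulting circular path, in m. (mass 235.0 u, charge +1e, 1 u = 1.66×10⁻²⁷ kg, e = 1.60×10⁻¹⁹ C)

The kinetic energy gained is K = qV = (1×1.60×10^-19)(1.47×10^4) = 2.35×10^-15 J.
v = √(2K/m) = 1.10×10^5 m/s.
r = mv/(qB) = (3.90×10^-25)(1.10×10^5) / [(1×1.60×10^-19)(0.0114)] = 23.5 m.

r ≈ 23.5 m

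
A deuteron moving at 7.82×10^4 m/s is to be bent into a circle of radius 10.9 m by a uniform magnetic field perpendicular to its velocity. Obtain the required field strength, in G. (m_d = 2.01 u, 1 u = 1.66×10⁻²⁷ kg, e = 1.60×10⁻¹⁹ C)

qvB = mv²/r gives B = mv/(qr).
B = (3.34×10^-27)(7.82×10^4) / [(1×1.60×10^-19)(10.9)] = 1.50×10^-4 T.

B ≈ 1.50 G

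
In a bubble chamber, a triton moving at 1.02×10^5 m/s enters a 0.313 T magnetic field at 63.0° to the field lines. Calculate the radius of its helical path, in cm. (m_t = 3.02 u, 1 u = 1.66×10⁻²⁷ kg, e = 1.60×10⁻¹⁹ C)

Only the perpendicular component v⊥ = v sin63.0° = 9.09×10^4 m/s is bent by the field.
r = m v⊥ /(qB) = (5.01×10^-27)(9.09×10^4) / [(1×1.60×10^-19)(0.313)] = 9.10×10^-3 m.

r ≈ 0.910 cm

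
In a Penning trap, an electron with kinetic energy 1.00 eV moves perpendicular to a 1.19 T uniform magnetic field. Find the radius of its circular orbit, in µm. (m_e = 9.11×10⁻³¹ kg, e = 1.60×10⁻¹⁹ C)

Convert the energy: K = 1.00 eV = 1.60×10^-19 J.
v = √(2K/m) = √(2·1.60×10^-19/9.11×10^-31) = 5.93×10^5 m/s.
r = mv/(qB) = (9.11×10^-31)(5.93×10^5) / [(1×1.60×10^-19)(1.19)] = 2.84×10^-6 m.

r ≈ 2.84 µm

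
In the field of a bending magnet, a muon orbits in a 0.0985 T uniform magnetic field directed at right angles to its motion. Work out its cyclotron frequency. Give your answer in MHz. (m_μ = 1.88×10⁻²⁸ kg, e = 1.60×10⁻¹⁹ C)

f = qB/(2πm) = (1×1.60×10^-19)(0.0985) / [2π(1.88×10^-28)] = 1.33×10^7 Hz.

f ≈ 13.3 MHz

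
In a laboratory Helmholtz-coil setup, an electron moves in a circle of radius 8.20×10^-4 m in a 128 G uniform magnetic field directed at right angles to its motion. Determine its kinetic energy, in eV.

K ≈ 9.67 eV

v = qBr/m = (1×1.60×10^-19)(0.0128)(8.20×10^-4) / (9.11×10^-31) = 1.84×10^6 m/s.
K = ½mv² = 0.5·(9.11×10^-31)·(1.84×10^6)² = 1.55×10^-18 J = 9.67 eV.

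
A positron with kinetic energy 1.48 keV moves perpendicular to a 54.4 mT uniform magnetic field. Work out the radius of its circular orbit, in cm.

r ≈ 0.239 cm

Convert the energy: K = 1.48 keV = 2.37×10^-16 J.
v = √(2K/m) = √(2·2.37×10^-16/9.11×10^-31) = 2.28×10^7 m/s.
r = mv/(qB) = (9.11×10^-31)(2.28×10^7) / [(1×1.60×10^-19)(0.0544)] = 2.39×10^-3 m.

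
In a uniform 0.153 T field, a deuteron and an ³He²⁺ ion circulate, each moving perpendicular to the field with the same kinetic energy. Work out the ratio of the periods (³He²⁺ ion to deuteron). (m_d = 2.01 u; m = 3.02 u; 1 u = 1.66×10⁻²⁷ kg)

ratio ≈ 0.751

T = 2πm/(qB) is independent of speed, so T₂/T₁ = (m₂/q₂)/(m₁/q₁).
T_{³He²⁺ ion}/T_{deuteron} = (5.01×10^-27/2e) / (3.34×10^-27/1e) = 0.751.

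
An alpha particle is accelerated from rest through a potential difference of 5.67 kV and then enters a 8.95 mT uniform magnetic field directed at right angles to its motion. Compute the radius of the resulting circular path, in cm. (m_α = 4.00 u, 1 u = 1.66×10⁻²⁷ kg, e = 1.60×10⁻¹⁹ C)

The kinetic energy gained is K = qV = (2×1.60×10^-19)(5670) = 1.81×10^-15 J.
v = √(2K/m) = 7.39×10^5 m/s.
r = mv/(qB) = (6.64×10^-27)(7.39×10^5) / [(2×1.60×10^-19)(8.95×10^-3)] = 1.71 m.

r ≈ 171 cm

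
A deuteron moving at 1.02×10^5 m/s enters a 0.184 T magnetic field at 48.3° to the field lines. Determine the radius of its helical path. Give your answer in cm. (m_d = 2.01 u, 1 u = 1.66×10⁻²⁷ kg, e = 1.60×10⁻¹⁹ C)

Only the perpendicular component v⊥ = v sin48.3° = 7.62×10^4 m/s is bent by the field.
r = m v⊥ /(qB) = (3.34×10^-27)(7.62×10^4) / [(1×1.60×10^-19)(0.184)] = 8.63×10^-3 m.

r ≈ 0.863 cm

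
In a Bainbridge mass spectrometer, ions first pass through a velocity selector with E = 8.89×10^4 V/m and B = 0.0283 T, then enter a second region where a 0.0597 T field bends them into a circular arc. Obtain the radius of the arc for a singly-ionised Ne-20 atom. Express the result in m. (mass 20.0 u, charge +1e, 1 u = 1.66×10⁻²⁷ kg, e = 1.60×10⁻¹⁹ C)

The selector passes v = E/B = 8.89×10^4/0.0283 = 3.14×10^6 m/s.
In the deflection region, r = mv/(qB₂) = (3.32×10^-26)(3.14×10^6) / [(1×1.60×10^-19)(0.0597)] = 10.9 m.

r ≈ 10.9 m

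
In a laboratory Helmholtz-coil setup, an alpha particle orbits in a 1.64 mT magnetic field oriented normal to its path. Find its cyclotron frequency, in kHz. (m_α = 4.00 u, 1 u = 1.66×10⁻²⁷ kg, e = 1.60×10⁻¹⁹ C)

f ≈ 12.6 kHz

f = qB/(2πm) = (2×1.60×10^-19)(1.64×10^-3) / [2π(6.64×10^-27)] = 1.26×10^4 Hz.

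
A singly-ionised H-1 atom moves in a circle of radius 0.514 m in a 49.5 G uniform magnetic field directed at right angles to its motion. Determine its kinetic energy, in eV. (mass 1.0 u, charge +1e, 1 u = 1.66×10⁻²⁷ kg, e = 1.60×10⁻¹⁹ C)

v = qBr/m = (1×1.60×10^-19)(4.95×10^-3)(0.514) / (1.66×10^-27) = 2.45×10^5 m/s.
K = ½mv² = 0.5·(1.66×10^-27)·(2.45×10^5)² = 4.99×10^-17 J = 312 eV.

K ≈ 312 eV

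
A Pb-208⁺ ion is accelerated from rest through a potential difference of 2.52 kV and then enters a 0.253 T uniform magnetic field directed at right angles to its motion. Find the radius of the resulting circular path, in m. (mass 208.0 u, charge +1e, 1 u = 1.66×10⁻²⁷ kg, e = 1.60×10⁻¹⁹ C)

r ≈ 0.412 m

The kinetic energy gained is K = qV = (1×1.60×10^-19)(2520) = 4.03×10^-16 J.
v = √(2K/m) = 4.83×10^4 m/s.
r = mv/(qB) = (3.45×10^-25)(4.83×10^4) / [(1×1.60×10^-19)(0.253)] = 0.412 m.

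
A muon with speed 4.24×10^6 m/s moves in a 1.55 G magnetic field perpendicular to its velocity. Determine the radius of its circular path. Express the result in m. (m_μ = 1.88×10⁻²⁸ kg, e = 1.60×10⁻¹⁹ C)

The magnetic force provides the centripetal force: qvB = mv²/r, so r = mv/(qB).
r = (1.88×10^-28 kg)(4.24×10^6 m/s) / [(1×1.60×10^-19 C)(1.55×10^-4 T)] = 32.1 m.

r ≈ 32.1 m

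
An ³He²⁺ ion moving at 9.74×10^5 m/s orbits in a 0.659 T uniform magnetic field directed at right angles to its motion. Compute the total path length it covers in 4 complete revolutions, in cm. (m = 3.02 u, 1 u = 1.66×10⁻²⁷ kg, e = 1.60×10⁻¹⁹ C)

r = mv/(qB) = 0.0232 m, so one revolution covers 2πr = 0.145 m.
In 4 revolutions: L = 4·2πr = 0.582 m.

L ≈ 58.2 cm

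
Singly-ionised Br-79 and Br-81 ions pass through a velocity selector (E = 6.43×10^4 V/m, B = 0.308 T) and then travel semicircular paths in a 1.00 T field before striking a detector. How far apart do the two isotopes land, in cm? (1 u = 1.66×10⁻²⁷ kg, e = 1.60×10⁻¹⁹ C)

Δd ≈ 0.866 cm

Both emerge at v = E/B₁ = 2.09×10^5 m/s.
r = mv/(qB₂), so r₁ = 0.17111 m and r₂ = 0.17544 m, giving Δr = 4.33×10^-3 m.
After a semicircle each ion lands a diameter 2r from the entry slit, so the separation is 2Δr = 8.66×10^-3 m.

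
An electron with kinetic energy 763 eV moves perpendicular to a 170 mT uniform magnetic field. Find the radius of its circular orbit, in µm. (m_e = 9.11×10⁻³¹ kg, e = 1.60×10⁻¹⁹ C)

Convert the energy: K = 763 eV = 1.22×10^-16 J.
v = √(2K/m) = √(2·1.22×10^-16/9.11×10^-31) = 1.64×10^7 m/s.
r = mv/(qB) = (9.11×10^-31)(1.64×10^7) / [(1×1.60×10^-19)(0.170)] = 5.48×10^-4 m.

r ≈ 548 µm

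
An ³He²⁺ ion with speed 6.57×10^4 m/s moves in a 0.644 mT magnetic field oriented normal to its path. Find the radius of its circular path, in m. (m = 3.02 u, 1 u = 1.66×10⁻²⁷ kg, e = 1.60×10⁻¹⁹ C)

r ≈ 1.60 m

The magnetic force provides the centripetal force: qvB = mv²/r, so r = mv/(qB).
r = (5.01×10^-27 kg)(6.57×10^4 m/s) / [(2×1.60×10^-19 C)(6.44×10^-4 T)] = 1.60 m.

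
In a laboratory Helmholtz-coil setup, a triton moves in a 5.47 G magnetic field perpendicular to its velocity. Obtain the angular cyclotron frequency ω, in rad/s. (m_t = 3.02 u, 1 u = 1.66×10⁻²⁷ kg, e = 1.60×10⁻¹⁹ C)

ω = qB/m = (1×1.60×10^-19)(5.47×10^-4) / (5.01×10^-27) = 1.75×10^4 rad/s.

ω ≈ 1.75×10^4 rad/s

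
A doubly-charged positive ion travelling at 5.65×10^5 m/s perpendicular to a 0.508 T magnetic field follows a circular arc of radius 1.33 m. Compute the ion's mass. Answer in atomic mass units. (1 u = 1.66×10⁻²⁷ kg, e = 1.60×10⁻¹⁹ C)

qvB = mv²/r ⇒ m = qBr/v.
m = (2×1.60×10^-19)(0.508)(1.33) / (5.65×10^5) = 3.83×10^-25 kg = 231 u.

m ≈ 231 u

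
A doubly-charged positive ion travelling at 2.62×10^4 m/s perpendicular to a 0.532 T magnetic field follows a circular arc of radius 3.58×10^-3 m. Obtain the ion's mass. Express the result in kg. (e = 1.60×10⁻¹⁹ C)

qvB = mv²/r ⇒ m = qBr/v.
m = (2×1.60×10^-19)(0.532)(3.58×10^-3) / (2.62×10^4) = 2.33×10^-26 kg.

m ≈ 2.33×10^-26 kg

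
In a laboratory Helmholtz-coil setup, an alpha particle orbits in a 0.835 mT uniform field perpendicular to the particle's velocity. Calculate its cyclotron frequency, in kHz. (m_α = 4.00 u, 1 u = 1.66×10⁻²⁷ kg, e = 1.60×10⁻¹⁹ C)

f = qB/(2πm) = (2×1.60×10^-19)(8.35×10^-4) / [2π(6.64×10^-27)] = 6400 Hz.

f ≈ 6.40 kHz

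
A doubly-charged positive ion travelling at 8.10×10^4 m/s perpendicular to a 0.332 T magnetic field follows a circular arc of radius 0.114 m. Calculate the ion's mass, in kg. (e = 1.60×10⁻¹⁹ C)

qvB = mv²/r ⇒ m = qBr/v.
m = (2×1.60×10^-19)(0.332)(0.114) / (8.10×10^4) = 1.50×10^-25 kg.

m ≈ 1.50×10^-25 kg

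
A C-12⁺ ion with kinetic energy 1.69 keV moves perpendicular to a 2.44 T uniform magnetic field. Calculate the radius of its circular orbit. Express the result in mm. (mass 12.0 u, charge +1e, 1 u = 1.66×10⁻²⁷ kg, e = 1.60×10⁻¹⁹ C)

Convert the energy: K = 1.69 keV = 2.70×10^-16 J.
v = √(2K/m) = √(2·2.70×10^-16/1.99×10^-26) = 1.65×10^5 m/s.
r = mv/(qB) = (1.99×10^-26)(1.65×10^5) / [(1×1.60×10^-19)(2.44)] = 8.41×10^-3 m.

r ≈ 8.41 mm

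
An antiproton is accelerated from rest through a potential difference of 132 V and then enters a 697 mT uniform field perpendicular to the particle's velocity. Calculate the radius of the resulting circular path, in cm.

The kinetic energy gained is K = qV = (1×1.60×10^-19)(132) = 2.11×10^-17 J.
v = √(2K/m) = 1.59×10^5 m/s.
r = mv/(qB) = (1.67×10^-27)(1.59×10^5) / [(1×1.60×10^-19)(0.697)] = 2.38×10^-3 m.

r ≈ 0.238 cm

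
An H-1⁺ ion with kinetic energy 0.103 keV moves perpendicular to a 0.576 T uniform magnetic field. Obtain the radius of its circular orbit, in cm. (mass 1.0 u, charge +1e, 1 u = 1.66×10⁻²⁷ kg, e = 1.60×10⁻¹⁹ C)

r ≈ 0.254 cm

Convert the energy: K = 0.103 keV = 1.65×10^-17 J.
v = √(2K/m) = √(2·1.65×10^-17/1.66×10^-27) = 1.41×10^5 m/s.
r = mv/(qB) = (1.66×10^-27)(1.41×10^5) / [(1×1.60×10^-19)(0.576)] = 2.54×10^-3 m.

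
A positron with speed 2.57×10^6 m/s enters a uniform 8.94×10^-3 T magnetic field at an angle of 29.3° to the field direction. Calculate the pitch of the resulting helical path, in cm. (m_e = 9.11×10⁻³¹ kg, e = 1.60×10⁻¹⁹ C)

The velocity component along B is v∥ = v cos29.3° = 2.24×10^6 m/s.
The cyclotron period T = 2πm/(qB) = 4.00×10^-9 s is set by m, q, B alone.
Pitch = v∥·T = (2.24×10^6)(4.00×10^-9) = 8.97×10^-3 m.

pitch ≈ 0.897 cm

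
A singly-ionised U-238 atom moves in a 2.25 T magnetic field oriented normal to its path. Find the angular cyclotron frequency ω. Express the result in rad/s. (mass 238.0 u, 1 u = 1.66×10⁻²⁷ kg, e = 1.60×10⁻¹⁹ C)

ω ≈ 9.11×10^5 rad/s

ω = qB/m = (1×1.60×10^-19)(2.25) / (3.95×10^-25) = 9.11×10^5 rad/s.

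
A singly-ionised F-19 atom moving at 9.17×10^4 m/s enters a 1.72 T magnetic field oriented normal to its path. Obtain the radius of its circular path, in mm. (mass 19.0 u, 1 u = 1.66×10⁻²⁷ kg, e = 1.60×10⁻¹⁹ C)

r ≈ 10.5 mm

The magnetic force provides the centripetal force: qvB = mv²/r, so r = mv/(qB).
r = (3.15×10^-26 kg)(9.17×10^4 m/s) / [(1×1.60×10^-19 C)(1.72 T)] = 0.0105 m.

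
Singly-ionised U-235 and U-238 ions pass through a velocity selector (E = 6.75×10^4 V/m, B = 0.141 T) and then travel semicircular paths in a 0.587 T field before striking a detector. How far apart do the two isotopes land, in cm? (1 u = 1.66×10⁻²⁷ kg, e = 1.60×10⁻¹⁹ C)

Both emerge at v = E/B₁ = 4.79×10^5 m/s.
r = mv/(qB₂), so r₁ = 1.9884 m and r₂ = 2.0138 m, giving Δr = 0.0254 m.
After a semicircle each ion lands a diameter 2r from the entry slit, so the separation is 2Δr = 0.0508 m.

Δd ≈ 5.08 cm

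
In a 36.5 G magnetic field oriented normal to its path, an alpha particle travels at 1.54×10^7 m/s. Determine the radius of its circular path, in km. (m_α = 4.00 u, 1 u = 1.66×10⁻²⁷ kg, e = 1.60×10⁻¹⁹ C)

The magnetic force provides the centripetal force: qvB = mv²/r, so r = mv/(qB).
r = (6.64×10^-27 kg)(1.54×10^7 m/s) / [(2×1.60×10^-19 C)(3.65×10^-3 T)] = 87.5 m.

r ≈ 0.0875 km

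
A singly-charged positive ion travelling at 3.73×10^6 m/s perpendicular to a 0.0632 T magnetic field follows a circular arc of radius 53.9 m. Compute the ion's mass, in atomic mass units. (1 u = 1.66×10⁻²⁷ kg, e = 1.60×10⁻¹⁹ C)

qvB = mv²/r ⇒ m = qBr/v.
m = (1×1.60×10^-19)(0.0632)(53.9) / (3.73×10^6) = 1.46×10^-25 kg = 88.0 u.

m ≈ 88.0 u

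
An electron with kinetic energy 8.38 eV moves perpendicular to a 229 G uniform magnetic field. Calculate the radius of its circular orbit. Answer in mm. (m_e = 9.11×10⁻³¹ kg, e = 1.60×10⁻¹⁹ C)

r ≈ 0.427 mm

Convert the energy: K = 8.38 eV = 1.34×10^-18 J.
v = √(2K/m) = √(2·1.34×10^-18/9.11×10^-31) = 1.72×10^6 m/s.
r = mv/(qB) = (9.11×10^-31)(1.72×10^6) / [(1×1.60×10^-19)(0.0229)] = 4.27×10^-4 m.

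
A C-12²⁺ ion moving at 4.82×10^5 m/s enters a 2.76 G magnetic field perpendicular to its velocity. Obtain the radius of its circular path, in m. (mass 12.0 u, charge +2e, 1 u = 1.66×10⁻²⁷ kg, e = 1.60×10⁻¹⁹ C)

The magnetic force provides the centripetal force: qvB = mv²/r, so r = mv/(qB).
r = (1.99×10^-26 kg)(4.82×10^5 m/s) / [(2×1.60×10^-19 C)(2.76×10^-4 T)] = 109 m.

r ≈ 109 m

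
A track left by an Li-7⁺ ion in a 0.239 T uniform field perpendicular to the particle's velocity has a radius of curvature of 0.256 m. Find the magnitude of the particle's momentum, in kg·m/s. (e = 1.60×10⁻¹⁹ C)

p ≈ 9.79×10^-21 kg·m/s

Since qvB = mv²/r, the momentum p = mv = qBr.
p = (1×1.60×10^-19)(0.239)(0.256) = 9.79×10^-21 kg·m/s.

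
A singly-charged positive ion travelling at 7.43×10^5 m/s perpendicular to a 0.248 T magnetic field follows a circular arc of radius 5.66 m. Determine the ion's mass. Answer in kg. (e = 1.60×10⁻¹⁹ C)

m ≈ 3.02×10^-25 kg

qvB = mv²/r ⇒ m = qBr/v.
m = (1×1.60×10^-19)(0.248)(5.66) / (7.43×10^5) = 3.02×10^-25 kg.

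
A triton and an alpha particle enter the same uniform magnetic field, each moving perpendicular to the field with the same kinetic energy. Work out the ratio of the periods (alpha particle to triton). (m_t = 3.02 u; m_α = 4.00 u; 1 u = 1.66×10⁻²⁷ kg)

ratio ≈ 0.662

T = 2πm/(qB) is independent of speed, so T₂/T₁ = (m₂/q₂)/(m₁/q₁).
T_{alpha particle}/T_{triton} = (6.64×10^-27/2e) / (5.01×10^-27/1e) = 0.662.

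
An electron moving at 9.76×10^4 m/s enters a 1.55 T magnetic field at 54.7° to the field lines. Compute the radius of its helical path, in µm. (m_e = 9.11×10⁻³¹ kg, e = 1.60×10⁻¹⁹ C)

r ≈ 0.293 µm

Only the perpendicular component v⊥ = v sin54.7° = 7.97×10^4 m/s is bent by the field.
r = m v⊥ /(qB) = (9.11×10^-31)(7.97×10^4) / [(1×1.60×10^-19)(1.55)] = 2.93×10^-7 m.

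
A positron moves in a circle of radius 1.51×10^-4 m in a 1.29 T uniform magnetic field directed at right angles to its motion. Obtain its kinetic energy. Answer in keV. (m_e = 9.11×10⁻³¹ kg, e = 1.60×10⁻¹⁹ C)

v = qBr/m = (1×1.60×10^-19)(1.29)(1.51×10^-4) / (9.11×10^-31) = 3.42×10^7 m/s.
K = ½mv² = 0.5·(9.11×10^-31)·(3.42×10^7)² = 5.33×10^-16 J = 3.33 keV.

K ≈ 3.33 keV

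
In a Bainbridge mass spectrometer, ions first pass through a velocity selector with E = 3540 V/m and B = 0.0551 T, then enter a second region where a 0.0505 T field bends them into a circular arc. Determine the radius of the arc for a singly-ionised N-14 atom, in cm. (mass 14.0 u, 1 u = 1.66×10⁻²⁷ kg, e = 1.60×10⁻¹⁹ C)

The selector passes v = E/B = 3540/0.0551 = 6.42×10^4 m/s.
In the deflection region, r = mv/(qB₂) = (2.32×10^-26)(6.42×10^4) / [(1×1.60×10^-19)(0.0505)] = 0.185 m.

r ≈ 18.5 cm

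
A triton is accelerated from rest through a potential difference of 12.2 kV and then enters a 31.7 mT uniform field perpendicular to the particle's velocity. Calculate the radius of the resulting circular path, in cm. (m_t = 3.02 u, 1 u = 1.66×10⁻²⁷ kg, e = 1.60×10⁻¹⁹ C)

r ≈ 87.2 cm

The kinetic energy gained is K = qV = (1×1.60×10^-19)(1.22×10^4) = 1.95×10^-15 J.
v = √(2K/m) = 8.82×10^5 m/s.
r = mv/(qB) = (5.01×10^-27)(8.82×10^5) / [(1×1.60×10^-19)(0.0317)] = 0.872 m.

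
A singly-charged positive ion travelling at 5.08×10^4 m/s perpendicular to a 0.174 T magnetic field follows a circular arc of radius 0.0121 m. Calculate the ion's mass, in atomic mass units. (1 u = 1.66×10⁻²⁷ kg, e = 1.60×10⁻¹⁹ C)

qvB = mv²/r ⇒ m = qBr/v.
m = (1×1.60×10^-19)(0.174)(0.0121) / (5.08×10^4) = 6.63×10^-27 kg = 3.99 u.

m ≈ 3.99 u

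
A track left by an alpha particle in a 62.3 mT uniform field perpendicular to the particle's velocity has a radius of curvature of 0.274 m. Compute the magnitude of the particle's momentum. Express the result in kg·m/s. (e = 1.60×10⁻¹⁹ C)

Since qvB = mv²/r, the momentum p = mv = qBr.
p = (2×1.60×10^-19)(0.0623)(0.274) = 5.46×10^-21 kg·m/s.

p ≈ 5.46×10^-21 kg·m/s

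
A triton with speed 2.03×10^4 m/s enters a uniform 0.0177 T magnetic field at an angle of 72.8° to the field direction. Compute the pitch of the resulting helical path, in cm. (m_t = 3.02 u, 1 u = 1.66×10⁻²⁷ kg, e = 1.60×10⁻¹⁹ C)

pitch ≈ 6.68 cm

The velocity component along B is v∥ = v cos72.8° = 6000 m/s.
The cyclotron period T = 2πm/(qB) = 1.11×10^-5 s is set by m, q, B alone.
Pitch = v∥·T = (6000)(1.11×10^-5) = 0.0668 m.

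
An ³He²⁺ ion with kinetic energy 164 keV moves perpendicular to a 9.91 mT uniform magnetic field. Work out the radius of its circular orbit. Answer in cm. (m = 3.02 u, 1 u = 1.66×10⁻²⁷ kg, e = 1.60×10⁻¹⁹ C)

r ≈ 511 cm

Convert the energy: K = 164 keV = 2.62×10^-14 J.
v = √(2K/m) = √(2·2.62×10^-14/5.01×10^-27) = 3.24×10^6 m/s.
r = mv/(qB) = (5.01×10^-27)(3.24×10^6) / [(2×1.60×10^-19)(9.91×10^-3)] = 5.11 m.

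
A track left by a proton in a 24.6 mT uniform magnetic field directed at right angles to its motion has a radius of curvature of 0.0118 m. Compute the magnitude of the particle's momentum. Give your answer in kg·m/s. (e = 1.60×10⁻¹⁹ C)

p ≈ 4.64×10^-23 kg·m/s

Since qvB = mv²/r, the momentum p = mv = qBr.
p = (1×1.60×10^-19)(0.0246)(0.0118) = 4.64×10^-23 kg·m/s.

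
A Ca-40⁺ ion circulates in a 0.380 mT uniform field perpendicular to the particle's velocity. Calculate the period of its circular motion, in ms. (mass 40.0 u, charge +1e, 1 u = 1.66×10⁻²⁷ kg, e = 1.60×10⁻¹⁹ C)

T ≈ 6.86 ms

The cyclotron period is independent of speed: T = 2πm/(qB).
T = 2π(6.64×10^-26) / [(1×1.60×10^-19)(3.80×10^-4)] = 6.86×10^-3 s.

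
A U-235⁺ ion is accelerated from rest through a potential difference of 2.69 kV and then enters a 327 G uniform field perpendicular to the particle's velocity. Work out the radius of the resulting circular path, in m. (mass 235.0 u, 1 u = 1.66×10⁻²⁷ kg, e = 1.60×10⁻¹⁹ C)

r ≈ 3.50 m

The kinetic energy gained is K = qV = (1×1.60×10^-19)(2690) = 4.30×10^-16 J.
v = √(2K/m) = 4.70×10^4 m/s.
r = mv/(qB) = (3.90×10^-25)(4.70×10^4) / [(1×1.60×10^-19)(0.0327)] = 3.50 m.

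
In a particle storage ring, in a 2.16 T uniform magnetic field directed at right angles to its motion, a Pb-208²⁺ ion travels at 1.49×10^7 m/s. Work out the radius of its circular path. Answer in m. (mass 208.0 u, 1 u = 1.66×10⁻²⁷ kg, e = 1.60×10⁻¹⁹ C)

r ≈ 7.44 m

The magnetic force provides the centripetal force: qvB = mv²/r, so r = mv/(qB).
r = (3.45×10^-25 kg)(1.49×10^7 m/s) / [(2×1.60×10^-19 C)(2.16 T)] = 7.44 m.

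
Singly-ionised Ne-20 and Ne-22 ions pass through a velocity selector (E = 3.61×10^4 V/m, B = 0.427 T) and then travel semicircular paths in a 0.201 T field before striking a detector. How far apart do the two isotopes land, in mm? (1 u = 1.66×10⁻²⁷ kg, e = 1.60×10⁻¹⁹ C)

Δd ≈ 17.5 mm

Both emerge at v = E/B₁ = 8.45×10^4 m/s.
r = mv/(qB₂), so r₁ = 0.08728 m and r₂ = 0.09601 m, giving Δr = 8.73×10^-3 m.
After a semicircle each ion lands a diameter 2r from the entry slit, so the separation is 2Δr = 0.0175 m.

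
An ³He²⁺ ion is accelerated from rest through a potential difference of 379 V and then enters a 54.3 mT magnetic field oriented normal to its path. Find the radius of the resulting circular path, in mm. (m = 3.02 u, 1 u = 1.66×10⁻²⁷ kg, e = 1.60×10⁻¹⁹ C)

The kinetic energy gained is K = qV = (2×1.60×10^-19)(379) = 1.21×10^-16 J.
v = √(2K/m) = 2.20×10^5 m/s.
r = mv/(qB) = (5.01×10^-27)(2.20×10^5) / [(2×1.60×10^-19)(0.0543)] = 0.0635 m.

r ≈ 63.5 mm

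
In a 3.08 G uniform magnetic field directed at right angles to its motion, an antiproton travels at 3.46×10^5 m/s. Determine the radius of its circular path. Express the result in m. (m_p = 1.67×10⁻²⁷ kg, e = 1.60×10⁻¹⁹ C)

The magnetic force provides the centripetal force: qvB = mv²/r, so r = mv/(qB).
r = (1.67×10^-27 kg)(3.46×10^5 m/s) / [(1×1.60×10^-19 C)(3.08×10^-4 T)] = 11.7 m.

r ≈ 11.7 m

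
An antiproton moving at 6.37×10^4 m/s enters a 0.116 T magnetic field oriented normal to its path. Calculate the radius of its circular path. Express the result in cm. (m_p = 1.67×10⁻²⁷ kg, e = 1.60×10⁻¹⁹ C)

r ≈ 0.573 cm

The magnetic force provides the centripetal force: qvB = mv²/r, so r = mv/(qB).
r = (1.67×10^-27 kg)(6.37×10^4 m/s) / [(1×1.60×10^-19 C)(0.116 T)] = 5.73×10^-3 m.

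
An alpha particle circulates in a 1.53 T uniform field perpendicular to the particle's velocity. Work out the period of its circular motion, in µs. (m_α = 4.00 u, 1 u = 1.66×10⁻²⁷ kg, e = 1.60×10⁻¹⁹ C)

T ≈ 0.0852 µs

The cyclotron period is independent of speed: T = 2πm/(qB).
T = 2π(6.64×10^-27) / [(2×1.60×10^-19)(1.53)] = 8.52×10^-8 s.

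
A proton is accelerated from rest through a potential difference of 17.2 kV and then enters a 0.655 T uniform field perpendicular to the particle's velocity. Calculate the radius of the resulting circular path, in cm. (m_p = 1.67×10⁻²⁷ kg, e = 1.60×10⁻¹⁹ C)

The kinetic energy gained is K = qV = (1×1.60×10^-19)(1.72×10^4) = 2.75×10^-15 J.
v = √(2K/m) = 1.82×10^6 m/s.
r = mv/(qB) = (1.67×10^-27)(1.82×10^6) / [(1×1.60×10^-19)(0.655)] = 0.0289 m.

r ≈ 2.89 cm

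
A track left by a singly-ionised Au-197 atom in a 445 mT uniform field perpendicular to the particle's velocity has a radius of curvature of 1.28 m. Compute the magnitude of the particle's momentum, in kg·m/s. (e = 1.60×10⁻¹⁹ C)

p ≈ 9.11×10^-20 kg·m/s

Since qvB = mv²/r, the momentum p = mv = qBr.
p = (1×1.60×10^-19)(0.445)(1.28) = 9.11×10^-20 kg·m/s.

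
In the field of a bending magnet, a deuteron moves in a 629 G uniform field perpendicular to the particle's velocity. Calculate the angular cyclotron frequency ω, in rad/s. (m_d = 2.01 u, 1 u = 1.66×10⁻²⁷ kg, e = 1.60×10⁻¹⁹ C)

ω = qB/m = (1×1.60×10^-19)(0.0629) / (3.34×10^-27) = 3.02×10^6 rad/s.

ω ≈ 3.02×10^6 rad/s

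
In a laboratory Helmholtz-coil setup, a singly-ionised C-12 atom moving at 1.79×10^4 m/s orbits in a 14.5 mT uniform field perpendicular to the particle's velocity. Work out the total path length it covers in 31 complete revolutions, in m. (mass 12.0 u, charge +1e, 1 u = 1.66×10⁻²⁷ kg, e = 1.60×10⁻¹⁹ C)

L ≈ 29.9 m

r = mv/(qB) = 0.154 m, so one revolution covers 2πr = 0.966 m.
In 31 revolutions: L = 31·2πr = 29.9 m.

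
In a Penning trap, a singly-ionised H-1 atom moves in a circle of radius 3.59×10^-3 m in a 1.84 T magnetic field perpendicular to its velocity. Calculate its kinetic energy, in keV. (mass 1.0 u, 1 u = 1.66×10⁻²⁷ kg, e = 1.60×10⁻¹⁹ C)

K ≈ 2.10 keV

v = qBr/m = (1×1.60×10^-19)(1.84)(3.59×10^-3) / (1.66×10^-27) = 6.37×10^5 m/s.
K = ½mv² = 0.5·(1.66×10^-27)·(6.37×10^5)² = 3.36×10^-16 J = 2.10 keV.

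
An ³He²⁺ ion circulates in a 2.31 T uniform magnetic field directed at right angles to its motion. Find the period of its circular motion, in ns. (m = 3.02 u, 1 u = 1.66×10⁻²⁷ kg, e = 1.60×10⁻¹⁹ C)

T ≈ 42.6 ns

The cyclotron period is independent of speed: T = 2πm/(qB).
T = 2π(5.01×10^-27) / [(2×1.60×10^-19)(2.31)] = 4.26×10^-8 s.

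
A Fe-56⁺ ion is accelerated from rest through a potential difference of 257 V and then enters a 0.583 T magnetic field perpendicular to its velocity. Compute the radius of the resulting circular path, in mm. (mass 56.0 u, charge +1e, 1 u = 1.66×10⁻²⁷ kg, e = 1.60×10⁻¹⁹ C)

The kinetic energy gained is K = qV = (1×1.60×10^-19)(257) = 4.11×10^-17 J.
v = √(2K/m) = 2.97×10^4 m/s.
r = mv/(qB) = (9.30×10^-26)(2.97×10^4) / [(1×1.60×10^-19)(0.583)] = 0.0296 m.

r ≈ 29.6 mm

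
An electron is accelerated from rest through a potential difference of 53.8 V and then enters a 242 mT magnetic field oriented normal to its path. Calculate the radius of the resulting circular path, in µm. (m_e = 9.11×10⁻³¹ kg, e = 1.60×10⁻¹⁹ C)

r ≈ 102 µm

The kinetic energy gained is K = qV = (1×1.60×10^-19)(53.8) = 8.61×10^-18 J.
v = √(2K/m) = 4.35×10^6 m/s.
r = mv/(qB) = (9.11×10^-31)(4.35×10^6) / [(1×1.60×10^-19)(0.242)] = 1.02×10^-4 m.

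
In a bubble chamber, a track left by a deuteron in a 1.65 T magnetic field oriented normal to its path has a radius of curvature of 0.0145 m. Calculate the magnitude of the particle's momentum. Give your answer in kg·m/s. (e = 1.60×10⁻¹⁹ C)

Since qvB = mv²/r, the momentum p = mv = qBr.
p = (1×1.60×10^-19)(1.65)(0.0145) = 3.83×10^-21 kg·m/s.

p ≈ 3.83×10^-21 kg·m/s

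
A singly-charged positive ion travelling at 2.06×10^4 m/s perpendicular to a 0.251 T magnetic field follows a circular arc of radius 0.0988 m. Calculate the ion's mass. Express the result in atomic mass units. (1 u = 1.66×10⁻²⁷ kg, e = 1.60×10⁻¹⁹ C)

m ≈ 116 u

qvB = mv²/r ⇒ m = qBr/v.
m = (1×1.60×10^-19)(0.251)(0.0988) / (2.06×10^4) = 1.93×10^-25 kg = 116 u.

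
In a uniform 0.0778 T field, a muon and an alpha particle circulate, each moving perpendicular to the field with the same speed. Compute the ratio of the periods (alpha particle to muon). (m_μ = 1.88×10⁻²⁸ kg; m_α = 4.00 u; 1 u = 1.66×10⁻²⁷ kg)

ratio ≈ 17.7

T = 2πm/(qB) is independent of speed, so T₂/T₁ = (m₂/q₂)/(m₁/q₁).
T_{alpha particle}/T_{muon} = (6.64×10^-27/2e) / (1.88×10^-28/1e) = 17.7.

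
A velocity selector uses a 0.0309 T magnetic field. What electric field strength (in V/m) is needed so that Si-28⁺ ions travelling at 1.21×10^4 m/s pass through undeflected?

qE = qvB ⇒ E = vB = (1.21×10^4)(0.0309) = 374 V/m.

E ≈ 374 V/m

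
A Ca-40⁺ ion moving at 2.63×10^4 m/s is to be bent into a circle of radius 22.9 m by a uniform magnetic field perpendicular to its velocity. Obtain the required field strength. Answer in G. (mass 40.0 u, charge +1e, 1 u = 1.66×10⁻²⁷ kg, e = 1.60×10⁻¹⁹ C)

qvB = mv²/r gives B = mv/(qr).
B = (6.64×10^-26)(2.63×10^4) / [(1×1.60×10^-19)(22.9)] = 4.77×10^-4 T.

B ≈ 4.77 G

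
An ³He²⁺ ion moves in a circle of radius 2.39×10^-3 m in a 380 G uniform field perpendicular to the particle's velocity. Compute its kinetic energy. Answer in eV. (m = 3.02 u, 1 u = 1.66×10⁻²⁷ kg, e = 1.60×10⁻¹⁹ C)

K ≈ 0.526 eV

v = qBr/m = (2×1.60×10^-19)(0.0380)(2.39×10^-3) / (5.01×10^-27) = 5800 m/s.
K = ½mv² = 0.5·(5.01×10^-27)·(5800)² = 8.42×10^-20 J = 0.526 eV.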